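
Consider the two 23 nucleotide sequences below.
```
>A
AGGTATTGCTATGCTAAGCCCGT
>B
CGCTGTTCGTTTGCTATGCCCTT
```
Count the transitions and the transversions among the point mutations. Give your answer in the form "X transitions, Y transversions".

Mismatches (1-based):
site 1: A→C (purine→pyrimidine, transversion)
site 3: G→C (purine→pyrimidine, transversion)
site 5: A→G (purine→purine, transition)
site 8: G→C (purine→pyrimidine, transversion)
site 9: C→G (pyrimidine→purine, transversion)
site 11: A→T (purine→pyrimidine, transversion)
site 17: A→T (purine→pyrimidine, transversion)
site 22: G→T (purine→pyrimidine, transversion)

1 transition, 7 transversions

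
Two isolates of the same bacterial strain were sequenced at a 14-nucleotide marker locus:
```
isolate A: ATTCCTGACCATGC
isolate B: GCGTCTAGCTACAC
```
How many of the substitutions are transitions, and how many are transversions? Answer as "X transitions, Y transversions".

8 transitions, 1 transversion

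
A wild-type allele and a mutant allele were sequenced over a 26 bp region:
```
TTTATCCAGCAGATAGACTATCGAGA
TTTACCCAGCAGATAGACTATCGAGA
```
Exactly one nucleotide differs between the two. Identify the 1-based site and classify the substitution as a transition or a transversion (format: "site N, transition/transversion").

site 5, transition

The sequences differ only at site 5: T→C (pyrimidine→pyrimidine), a transition.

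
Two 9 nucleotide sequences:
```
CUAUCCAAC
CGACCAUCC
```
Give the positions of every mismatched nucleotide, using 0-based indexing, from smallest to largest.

Differences at position 1 (U→G), position 3 (U→C), position 5 (C→A), position 6 (A→U), position 7 (A→C).

1, 3, 5, 6, 7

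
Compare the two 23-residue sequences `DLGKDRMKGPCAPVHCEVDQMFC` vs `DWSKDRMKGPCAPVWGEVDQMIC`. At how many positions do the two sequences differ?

5

The sequences differ at positions 2, 3, 15, 16, 22 (1-based) — 5 in total.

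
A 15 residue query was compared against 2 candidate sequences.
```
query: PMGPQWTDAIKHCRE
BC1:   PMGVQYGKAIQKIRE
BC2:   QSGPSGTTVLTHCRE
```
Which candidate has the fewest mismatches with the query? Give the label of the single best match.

Hamming distances to query — BC1: 7; BC2: 8.
Smallest is BC1 with 7 mismatches.

BC1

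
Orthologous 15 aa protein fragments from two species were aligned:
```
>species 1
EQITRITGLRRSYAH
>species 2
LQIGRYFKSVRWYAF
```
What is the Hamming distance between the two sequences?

9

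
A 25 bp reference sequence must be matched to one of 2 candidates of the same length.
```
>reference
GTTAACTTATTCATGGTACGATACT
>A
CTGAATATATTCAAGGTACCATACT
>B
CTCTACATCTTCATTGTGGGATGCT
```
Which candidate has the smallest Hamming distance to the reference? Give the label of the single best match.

A

Hamming distances to reference — A: 6; B: 9.
Smallest is A with 6 mismatches.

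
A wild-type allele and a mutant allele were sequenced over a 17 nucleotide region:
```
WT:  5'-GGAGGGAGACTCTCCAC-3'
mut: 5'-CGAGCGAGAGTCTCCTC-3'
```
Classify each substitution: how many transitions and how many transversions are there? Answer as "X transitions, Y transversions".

Transitions (purine↔purine or pyrimidine↔pyrimidine): none.
Transversions (purine↔pyrimidine): 1 G→C, 5 G→C, 10 C→G, 16 A→T.

0 transitions, 4 transversions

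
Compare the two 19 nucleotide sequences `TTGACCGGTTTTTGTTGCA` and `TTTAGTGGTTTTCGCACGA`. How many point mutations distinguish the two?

Comparing position by position, 8 sites differ: 3 (G/T), 5 (C/G), 6 (C/T), 13 (T/C), 15 (T/C), 16 (T/A), 17 (G/C), 18 (C/G).

8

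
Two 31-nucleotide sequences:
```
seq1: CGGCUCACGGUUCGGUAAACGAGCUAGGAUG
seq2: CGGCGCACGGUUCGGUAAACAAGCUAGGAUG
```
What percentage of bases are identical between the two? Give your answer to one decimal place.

93.5%

2 positions differ (5, 21), so 29 of 31 match: 29/31 = 93.55%.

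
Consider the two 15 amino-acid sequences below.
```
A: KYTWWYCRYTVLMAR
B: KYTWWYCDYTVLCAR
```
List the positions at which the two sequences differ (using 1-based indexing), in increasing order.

Differences at position 8 (R→D), position 13 (M→C).

8, 13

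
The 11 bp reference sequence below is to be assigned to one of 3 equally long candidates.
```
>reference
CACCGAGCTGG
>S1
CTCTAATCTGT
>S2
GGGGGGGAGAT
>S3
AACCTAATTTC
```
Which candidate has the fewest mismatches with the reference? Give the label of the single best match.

Hamming distances to reference — S1: 5; S2: 9; S3: 6.
Smallest is S1 with 5 mismatches.

S1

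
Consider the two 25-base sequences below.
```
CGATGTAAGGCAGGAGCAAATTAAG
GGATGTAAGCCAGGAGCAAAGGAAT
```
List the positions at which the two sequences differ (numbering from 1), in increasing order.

Differences at position 1 (C→G), position 10 (G→C), position 21 (T→G), position 22 (T→G), position 25 (G→T).

1, 10, 21, 22, 25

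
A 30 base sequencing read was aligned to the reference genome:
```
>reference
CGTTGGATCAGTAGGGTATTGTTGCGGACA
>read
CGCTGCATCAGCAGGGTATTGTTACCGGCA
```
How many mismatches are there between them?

The sequences differ at sites 3, 6, 12, 24, 26, 28 (1-based) — 6 in total.

6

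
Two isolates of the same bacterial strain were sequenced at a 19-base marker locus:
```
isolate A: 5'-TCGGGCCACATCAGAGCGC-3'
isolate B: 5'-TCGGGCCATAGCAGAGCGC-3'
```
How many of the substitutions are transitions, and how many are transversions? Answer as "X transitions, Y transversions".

Transitions (purine↔purine or pyrimidine↔pyrimidine): 9 C→T.
Transversions (purine↔pyrimidine): 11 T→G.

1 transition, 1 transversion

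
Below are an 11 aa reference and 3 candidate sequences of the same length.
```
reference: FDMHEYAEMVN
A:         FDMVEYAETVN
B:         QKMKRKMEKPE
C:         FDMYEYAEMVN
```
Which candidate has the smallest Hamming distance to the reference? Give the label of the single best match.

C

A differs at 2 positions; B differs at 9 positions; C differs at 1 position. The closest is C.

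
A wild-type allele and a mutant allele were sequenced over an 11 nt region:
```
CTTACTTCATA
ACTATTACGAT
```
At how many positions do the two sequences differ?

Comparing position by position, 7 positions differ: 1 (C/A), 2 (T/C), 5 (C/T), 7 (T/A), 9 (A/G), 10 (T/A), 11 (A/T).

7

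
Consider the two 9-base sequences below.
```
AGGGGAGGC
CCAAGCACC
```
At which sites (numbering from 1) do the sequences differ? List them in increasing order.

1, 2, 3, 4, 6, 7, 8

Scanning 1-based: 1: A/C; 2: G/C; 3: G/A; 4: G/A; 6: A/C; 7: G/A; 8: G/C.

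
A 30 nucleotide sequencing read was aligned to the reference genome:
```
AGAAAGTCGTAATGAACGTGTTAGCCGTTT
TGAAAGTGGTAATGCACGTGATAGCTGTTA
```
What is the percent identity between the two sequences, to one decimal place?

80.0%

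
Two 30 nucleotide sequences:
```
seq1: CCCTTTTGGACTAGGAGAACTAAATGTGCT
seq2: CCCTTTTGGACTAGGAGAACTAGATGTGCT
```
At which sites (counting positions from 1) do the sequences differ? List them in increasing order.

Scanning 1-based: 23: A/G.

23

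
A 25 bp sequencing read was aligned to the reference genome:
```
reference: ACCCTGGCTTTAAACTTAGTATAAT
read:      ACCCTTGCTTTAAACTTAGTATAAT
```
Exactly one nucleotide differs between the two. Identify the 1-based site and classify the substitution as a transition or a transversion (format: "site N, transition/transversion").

site 6, transversion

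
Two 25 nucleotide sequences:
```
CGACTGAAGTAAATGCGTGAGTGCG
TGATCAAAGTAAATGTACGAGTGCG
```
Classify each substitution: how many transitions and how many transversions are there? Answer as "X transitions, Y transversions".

7 transitions, 0 transversions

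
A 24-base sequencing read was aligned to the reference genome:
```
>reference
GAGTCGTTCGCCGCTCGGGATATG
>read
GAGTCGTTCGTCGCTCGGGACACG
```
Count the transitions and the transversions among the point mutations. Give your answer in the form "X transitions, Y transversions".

3 transitions, 0 transversions

Mismatches (1-based):
position 11: C→T (pyrimidine→pyrimidine, transition)
position 21: T→C (pyrimidine→pyrimidine, transition)
position 23: T→C (pyrimidine→pyrimidine, transition)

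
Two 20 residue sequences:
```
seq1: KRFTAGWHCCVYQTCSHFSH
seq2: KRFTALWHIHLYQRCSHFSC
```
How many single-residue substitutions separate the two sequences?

6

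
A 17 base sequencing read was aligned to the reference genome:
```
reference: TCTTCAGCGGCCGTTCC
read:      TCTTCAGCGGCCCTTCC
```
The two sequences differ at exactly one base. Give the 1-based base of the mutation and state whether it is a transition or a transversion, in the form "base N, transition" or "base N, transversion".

The sequences differ only at base 13: G→C (purine→pyrimidine), a transversion.

base 13, transversion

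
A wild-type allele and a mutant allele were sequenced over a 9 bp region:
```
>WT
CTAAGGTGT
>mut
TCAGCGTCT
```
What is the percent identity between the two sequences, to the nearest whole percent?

5 positions differ (1, 2, 4, 5, 8), so 4 of 9 match: 4/9 = 44.44%.

44%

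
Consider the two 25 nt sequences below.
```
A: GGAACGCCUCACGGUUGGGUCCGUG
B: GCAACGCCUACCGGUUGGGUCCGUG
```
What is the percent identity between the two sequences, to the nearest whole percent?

3 positions differ (2, 10, 11), so 22 of 25 match: 22/25 = 88%.

88%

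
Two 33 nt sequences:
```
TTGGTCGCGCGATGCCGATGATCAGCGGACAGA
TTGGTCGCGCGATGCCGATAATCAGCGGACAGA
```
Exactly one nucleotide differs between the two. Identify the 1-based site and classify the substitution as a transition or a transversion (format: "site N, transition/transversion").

Site 20 changes G→A. G is a purine and A is a purine, so this is a transition.

site 20, transition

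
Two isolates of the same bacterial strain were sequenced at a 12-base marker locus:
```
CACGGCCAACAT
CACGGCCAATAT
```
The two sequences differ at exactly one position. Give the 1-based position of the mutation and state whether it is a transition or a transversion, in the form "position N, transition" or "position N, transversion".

The sequences differ only at position 10: C→T (pyrimidine→pyrimidine), a transition.

position 10, transition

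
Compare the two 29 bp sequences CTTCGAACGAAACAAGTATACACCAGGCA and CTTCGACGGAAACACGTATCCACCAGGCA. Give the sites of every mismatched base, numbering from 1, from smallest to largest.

7, 8, 15, 20

Differences at site 7 (A→C), site 8 (C→G), site 15 (A→C), site 20 (A→C).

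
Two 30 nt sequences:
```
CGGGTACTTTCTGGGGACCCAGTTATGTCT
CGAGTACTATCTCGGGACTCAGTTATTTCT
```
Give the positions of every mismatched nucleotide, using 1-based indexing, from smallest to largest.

3, 9, 13, 19, 27

Differences at position 3 (G→A), position 9 (T→A), position 13 (G→C), position 19 (C→T), position 27 (G→T).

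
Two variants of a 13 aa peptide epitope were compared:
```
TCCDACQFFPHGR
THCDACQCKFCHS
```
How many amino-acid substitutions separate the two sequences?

Mismatches (1-based): residue 2: C→H; residue 8: F→C; residue 9: F→K; residue 10: P→F; residue 11: H→C; residue 12: G→H; residue 13: R→S.

7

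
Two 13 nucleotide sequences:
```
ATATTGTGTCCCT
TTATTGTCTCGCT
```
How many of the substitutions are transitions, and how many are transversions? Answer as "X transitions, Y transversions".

Mismatches (1-based):
base 1: A→T (purine→pyrimidine, transversion)
base 8: G→C (purine→pyrimidine, transversion)
base 11: C→G (pyrimidine→purine, transversion)

0 transitions, 3 transversions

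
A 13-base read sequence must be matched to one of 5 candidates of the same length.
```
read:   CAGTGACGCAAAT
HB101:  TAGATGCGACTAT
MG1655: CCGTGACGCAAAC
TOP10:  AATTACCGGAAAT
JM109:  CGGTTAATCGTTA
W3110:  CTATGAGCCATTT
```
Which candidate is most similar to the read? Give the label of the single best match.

MG1655

Hamming distances to read — HB101: 7; MG1655: 2; TOP10: 5; JM109: 8; W3110: 6.
Smallest is MG1655 with 2 mismatches.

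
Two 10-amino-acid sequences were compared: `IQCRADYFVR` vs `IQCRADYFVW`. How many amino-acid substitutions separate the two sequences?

1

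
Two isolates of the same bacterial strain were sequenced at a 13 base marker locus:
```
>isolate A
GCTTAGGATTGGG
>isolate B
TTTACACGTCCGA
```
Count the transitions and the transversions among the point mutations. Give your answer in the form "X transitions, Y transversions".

5 transitions, 5 transversions

Mismatches (1-based):
base 1: G→T (purine→pyrimidine, transversion)
base 2: C→T (pyrimidine→pyrimidine, transition)
base 4: T→A (pyrimidine→purine, transversion)
base 5: A→C (purine→pyrimidine, transversion)
base 6: G→A (purine→purine, transition)
base 7: G→C (purine→pyrimidine, transversion)
base 8: A→G (purine→purine, transition)
base 10: T→C (pyrimidine→pyrimidine, transition)
base 11: G→C (purine→pyrimidine, transversion)
base 13: G→A (purine→purine, transition)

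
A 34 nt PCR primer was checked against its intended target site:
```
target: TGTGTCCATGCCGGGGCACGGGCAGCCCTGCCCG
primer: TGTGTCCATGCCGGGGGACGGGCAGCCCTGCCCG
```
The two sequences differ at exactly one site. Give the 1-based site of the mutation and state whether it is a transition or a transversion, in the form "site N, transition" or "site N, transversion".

site 17, transversion

Site 17 changes C→G. C is a pyrimidine and G is a purine, so this is a transversion.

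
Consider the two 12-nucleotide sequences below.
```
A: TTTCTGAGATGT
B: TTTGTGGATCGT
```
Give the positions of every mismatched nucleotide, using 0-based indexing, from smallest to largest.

3, 6, 7, 8, 9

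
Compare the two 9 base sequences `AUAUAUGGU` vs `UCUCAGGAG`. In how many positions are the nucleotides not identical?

7

The sequences differ at positions 1, 2, 3, 4, 6, 8, 9 (1-based) — 7 in total.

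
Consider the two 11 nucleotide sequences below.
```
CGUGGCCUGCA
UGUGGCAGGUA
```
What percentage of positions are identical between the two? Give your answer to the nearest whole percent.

Mismatches at positions 1, 7, 8, 10 (1-based): 4 of 11.
Identical positions: 7/11 = 63.64% → 64%.

64%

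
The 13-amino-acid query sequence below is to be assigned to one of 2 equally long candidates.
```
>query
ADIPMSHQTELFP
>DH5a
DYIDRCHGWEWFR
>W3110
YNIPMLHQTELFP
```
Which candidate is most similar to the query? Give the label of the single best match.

W3110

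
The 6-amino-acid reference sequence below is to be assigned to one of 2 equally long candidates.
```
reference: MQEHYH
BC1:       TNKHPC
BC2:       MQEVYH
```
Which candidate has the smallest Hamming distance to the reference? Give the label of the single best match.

BC2

BC1 differs at 5 residues; BC2 differs at 1 residue. The closest is BC2.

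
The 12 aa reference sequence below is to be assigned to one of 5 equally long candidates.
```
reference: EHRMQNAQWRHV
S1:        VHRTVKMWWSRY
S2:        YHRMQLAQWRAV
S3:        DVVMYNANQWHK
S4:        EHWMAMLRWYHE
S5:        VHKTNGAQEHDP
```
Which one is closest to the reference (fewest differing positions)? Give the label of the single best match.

S2

Hamming distances to reference — S1: 9; S2: 3; S3: 8; S4: 7; S5: 9.
Smallest is S2 with 3 mismatches.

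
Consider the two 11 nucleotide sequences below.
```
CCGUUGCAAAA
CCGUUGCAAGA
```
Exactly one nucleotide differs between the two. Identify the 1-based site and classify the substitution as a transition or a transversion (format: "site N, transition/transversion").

site 10, transition

Site 10 changes A→G. A is a purine and G is a purine, so this is a transition.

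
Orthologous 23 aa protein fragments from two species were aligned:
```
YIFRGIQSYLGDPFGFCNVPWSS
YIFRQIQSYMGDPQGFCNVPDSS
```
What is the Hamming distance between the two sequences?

Mismatches (1-based): residue 5: G→Q; residue 10: L→M; residue 14: F→Q; residue 21: W→D.

4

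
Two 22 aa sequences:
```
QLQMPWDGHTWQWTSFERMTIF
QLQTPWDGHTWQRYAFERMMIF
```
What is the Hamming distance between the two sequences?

5

Mismatches (1-based): residue 4: M→T; residue 13: W→R; residue 14: T→Y; residue 15: S→A; residue 20: T→M.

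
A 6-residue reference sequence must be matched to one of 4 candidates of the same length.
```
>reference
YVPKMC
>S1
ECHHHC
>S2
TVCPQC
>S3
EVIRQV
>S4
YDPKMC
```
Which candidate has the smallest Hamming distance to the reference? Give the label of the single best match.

Hamming distances to reference — S1: 5; S2: 4; S3: 5; S4: 1.
Smallest is S4 with 1 mismatch.

S4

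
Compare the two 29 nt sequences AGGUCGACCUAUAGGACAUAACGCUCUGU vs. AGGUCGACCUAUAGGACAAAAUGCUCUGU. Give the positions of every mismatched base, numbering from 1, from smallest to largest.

Scanning 1-based: 19: U/A; 22: C/U.

19, 22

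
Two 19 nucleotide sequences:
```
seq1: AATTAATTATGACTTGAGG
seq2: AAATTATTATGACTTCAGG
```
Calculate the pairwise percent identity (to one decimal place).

Mismatches at positions 3, 5, 16 (1-based): 3 of 19.
Identical positions: 16/19 = 84.21% → 84.2%.

84.2%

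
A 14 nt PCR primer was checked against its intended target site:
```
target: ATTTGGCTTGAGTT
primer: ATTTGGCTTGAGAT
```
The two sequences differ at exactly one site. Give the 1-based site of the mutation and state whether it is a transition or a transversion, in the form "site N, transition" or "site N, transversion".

site 13, transversion

The sequences differ only at site 13: T→A (pyrimidine→purine), a transversion.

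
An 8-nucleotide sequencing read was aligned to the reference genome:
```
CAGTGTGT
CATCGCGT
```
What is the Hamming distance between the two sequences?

Mismatches (1-based): base 3: G→T; base 4: T→C; base 6: T→C.

3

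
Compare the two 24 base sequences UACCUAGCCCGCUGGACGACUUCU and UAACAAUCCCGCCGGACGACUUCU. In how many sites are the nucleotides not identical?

4

Comparing position by position, 4 sites differ: 3 (C/A), 5 (U/A), 7 (G/U), 13 (U/C).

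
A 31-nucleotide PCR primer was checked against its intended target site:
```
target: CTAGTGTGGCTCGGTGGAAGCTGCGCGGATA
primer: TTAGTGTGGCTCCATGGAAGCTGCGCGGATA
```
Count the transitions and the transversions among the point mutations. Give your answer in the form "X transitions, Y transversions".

2 transitions, 1 transversion

Transitions (purine↔purine or pyrimidine↔pyrimidine): 1 C→T, 14 G→A.
Transversions (purine↔pyrimidine): 13 G→C.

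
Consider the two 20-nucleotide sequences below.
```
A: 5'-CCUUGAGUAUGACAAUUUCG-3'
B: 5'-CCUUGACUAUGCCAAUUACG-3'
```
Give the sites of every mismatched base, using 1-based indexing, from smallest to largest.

7, 12, 18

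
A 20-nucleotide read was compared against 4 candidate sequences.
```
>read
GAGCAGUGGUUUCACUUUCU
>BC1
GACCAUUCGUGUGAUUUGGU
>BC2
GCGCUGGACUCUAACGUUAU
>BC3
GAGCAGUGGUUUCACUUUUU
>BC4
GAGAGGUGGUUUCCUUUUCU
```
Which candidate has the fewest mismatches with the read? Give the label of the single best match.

BC1 differs at 8 bases; BC2 differs at 9 bases; BC3 differs at 1 base; BC4 differs at 4 bases. The closest is BC3.

BC3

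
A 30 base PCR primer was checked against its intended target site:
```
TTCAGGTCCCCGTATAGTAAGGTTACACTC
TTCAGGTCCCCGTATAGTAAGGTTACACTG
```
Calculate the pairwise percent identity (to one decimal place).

96.7%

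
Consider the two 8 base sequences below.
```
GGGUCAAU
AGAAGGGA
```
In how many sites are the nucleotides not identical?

7

Mismatches (1-based): site 1: G→A; site 3: G→A; site 4: U→A; site 5: C→G; site 6: A→G; site 7: A→G; site 8: U→A.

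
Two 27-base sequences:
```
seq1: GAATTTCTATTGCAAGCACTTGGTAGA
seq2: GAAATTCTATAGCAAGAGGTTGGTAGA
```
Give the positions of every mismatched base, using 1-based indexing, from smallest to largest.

4, 11, 17, 18, 19

Differences at position 4 (T→A), position 11 (T→A), position 17 (C→A), position 18 (A→G), position 19 (C→G).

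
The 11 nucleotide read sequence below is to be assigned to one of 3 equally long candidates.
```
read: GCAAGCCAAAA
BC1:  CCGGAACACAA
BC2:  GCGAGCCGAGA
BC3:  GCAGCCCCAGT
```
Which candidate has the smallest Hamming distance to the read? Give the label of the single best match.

BC2

Hamming distances to read — BC1: 6; BC2: 3; BC3: 5.
Smallest is BC2 with 3 mismatches.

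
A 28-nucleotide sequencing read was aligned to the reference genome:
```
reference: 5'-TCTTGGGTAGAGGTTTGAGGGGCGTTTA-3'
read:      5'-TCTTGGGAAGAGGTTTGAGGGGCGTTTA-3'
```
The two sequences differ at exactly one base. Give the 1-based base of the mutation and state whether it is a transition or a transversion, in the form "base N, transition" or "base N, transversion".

base 8, transversion

The sequences differ only at base 8: T→A (pyrimidine→purine), a transversion.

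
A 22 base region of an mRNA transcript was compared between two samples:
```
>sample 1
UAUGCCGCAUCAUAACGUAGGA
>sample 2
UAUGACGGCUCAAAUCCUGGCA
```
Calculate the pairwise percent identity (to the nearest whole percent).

Mismatches at positions 5, 8, 9, 13, 15, 17, 19, 21 (1-based): 8 of 22.
Identical positions: 14/22 = 63.64% → 64%.

64%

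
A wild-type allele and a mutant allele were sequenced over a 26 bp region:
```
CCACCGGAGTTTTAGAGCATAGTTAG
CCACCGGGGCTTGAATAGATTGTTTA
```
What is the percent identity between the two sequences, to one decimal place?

61.5%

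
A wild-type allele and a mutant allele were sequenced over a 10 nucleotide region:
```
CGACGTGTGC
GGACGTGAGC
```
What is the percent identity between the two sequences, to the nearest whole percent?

80%

2 positions differ (1, 8), so 8 of 10 match: 8/10 = 80%.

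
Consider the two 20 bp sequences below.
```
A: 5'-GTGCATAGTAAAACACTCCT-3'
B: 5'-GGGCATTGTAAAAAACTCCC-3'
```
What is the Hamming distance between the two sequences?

Comparing position by position, 4 positions differ: 2 (T/G), 7 (A/T), 14 (C/A), 20 (T/C).

4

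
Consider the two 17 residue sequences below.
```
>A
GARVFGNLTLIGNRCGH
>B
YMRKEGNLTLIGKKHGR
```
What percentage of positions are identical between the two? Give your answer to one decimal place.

52.9%

Mismatches at positions 1, 2, 4, 5, 13, 14, 15, 17 (1-based): 8 of 17.
Identical positions: 9/17 = 52.94% → 52.9%.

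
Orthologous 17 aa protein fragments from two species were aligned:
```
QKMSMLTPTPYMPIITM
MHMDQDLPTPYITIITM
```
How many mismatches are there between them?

Comparing position by position, 8 residues differ: 1 (Q/M), 2 (K/H), 4 (S/D), 5 (M/Q), 6 (L/D), 7 (T/L), 12 (M/I), 13 (P/T).

8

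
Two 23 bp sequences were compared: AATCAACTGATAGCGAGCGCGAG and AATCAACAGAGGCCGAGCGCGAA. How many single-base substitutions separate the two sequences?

5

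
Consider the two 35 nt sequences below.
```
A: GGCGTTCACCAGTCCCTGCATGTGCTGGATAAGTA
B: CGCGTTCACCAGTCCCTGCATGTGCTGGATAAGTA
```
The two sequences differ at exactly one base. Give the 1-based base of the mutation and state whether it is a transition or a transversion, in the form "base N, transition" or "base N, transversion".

The sequences differ only at base 1: G→C (purine→pyrimidine), a transversion.

base 1, transversion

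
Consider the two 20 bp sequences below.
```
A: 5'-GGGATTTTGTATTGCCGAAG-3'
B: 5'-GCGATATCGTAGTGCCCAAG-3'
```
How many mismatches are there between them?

5

Comparing position by position, 5 bases differ: 2 (G/C), 6 (T/A), 8 (T/C), 12 (T/G), 17 (G/C).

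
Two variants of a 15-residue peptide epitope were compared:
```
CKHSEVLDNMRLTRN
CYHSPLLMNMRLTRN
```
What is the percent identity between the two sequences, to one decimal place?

73.3%

4 positions differ (2, 5, 6, 8), so 11 of 15 match: 11/15 = 73.33%.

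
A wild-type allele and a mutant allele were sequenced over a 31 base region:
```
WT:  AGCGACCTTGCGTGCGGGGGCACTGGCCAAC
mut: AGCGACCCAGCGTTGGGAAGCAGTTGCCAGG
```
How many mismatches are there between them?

Comparing position by position, 10 sites differ: 8 (T/C), 9 (T/A), 14 (G/T), 15 (C/G), 18 (G/A), 19 (G/A), 23 (C/G), 25 (G/T), 30 (A/G), 31 (C/G).

10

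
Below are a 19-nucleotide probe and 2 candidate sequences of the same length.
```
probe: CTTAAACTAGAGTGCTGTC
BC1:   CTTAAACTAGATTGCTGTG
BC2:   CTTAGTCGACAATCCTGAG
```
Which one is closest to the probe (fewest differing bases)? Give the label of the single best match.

BC1 differs at 2 bases; BC2 differs at 8 bases. The closest is BC1.

BC1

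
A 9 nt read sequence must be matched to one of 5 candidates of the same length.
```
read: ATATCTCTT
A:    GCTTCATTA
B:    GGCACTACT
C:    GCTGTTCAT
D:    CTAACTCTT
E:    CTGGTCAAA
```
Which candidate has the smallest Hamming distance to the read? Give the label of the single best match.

A differs at 6 positions; B differs at 6 positions; C differs at 6 positions; D differs at 2 positions; E differs at 8 positions. The closest is D.

D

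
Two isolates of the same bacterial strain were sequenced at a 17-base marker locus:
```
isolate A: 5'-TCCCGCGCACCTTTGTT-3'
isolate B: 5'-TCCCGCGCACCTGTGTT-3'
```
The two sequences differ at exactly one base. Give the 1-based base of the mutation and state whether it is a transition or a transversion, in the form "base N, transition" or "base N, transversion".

The sequences differ only at base 13: T→G (pyrimidine→purine), a transversion.

base 13, transversion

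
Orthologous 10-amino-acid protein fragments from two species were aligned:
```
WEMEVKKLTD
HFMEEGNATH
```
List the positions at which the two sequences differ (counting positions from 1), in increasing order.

1, 2, 5, 6, 7, 8, 10

Scanning 1-based: 1: W/H; 2: E/F; 5: V/E; 6: K/G; 7: K/N; 8: L/A; 10: D/H.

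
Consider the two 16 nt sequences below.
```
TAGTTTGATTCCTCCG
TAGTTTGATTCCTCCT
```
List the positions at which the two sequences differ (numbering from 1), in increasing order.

16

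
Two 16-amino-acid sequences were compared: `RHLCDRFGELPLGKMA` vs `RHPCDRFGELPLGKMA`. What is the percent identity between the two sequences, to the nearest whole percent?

Mismatch at position 3 (1-based): 1 of 16.
Identical positions: 15/16 = 93.75% → 94%.

94%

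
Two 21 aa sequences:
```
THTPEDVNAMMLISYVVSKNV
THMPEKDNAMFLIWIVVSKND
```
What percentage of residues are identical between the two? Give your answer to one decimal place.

66.7%

Mismatches at positions 3, 6, 7, 11, 14, 15, 21 (1-based): 7 of 21.
Identical positions: 14/21 = 66.67% → 66.7%.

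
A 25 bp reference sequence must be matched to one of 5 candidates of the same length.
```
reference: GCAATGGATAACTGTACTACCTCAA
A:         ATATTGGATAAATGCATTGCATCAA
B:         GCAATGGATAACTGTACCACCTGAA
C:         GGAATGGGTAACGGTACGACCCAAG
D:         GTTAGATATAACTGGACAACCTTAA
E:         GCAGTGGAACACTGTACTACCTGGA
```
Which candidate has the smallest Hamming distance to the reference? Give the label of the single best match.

A differs at 8 sites; B differs at 2 sites; C differs at 7 sites; D differs at 8 sites; E differs at 5 sites. The closest is B.

B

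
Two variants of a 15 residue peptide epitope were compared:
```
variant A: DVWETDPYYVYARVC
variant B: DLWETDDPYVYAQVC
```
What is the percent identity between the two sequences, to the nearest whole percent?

Mismatches at positions 2, 7, 8, 13 (1-based): 4 of 15.
Identical positions: 11/15 = 73.33% → 73%.

73%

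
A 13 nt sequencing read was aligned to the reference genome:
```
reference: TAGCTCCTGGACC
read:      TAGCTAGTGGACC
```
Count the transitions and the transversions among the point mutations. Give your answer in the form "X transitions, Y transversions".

Transitions (purine↔purine or pyrimidine↔pyrimidine): none.
Transversions (purine↔pyrimidine): 6 C→A, 7 C→G.

0 transitions, 2 transversions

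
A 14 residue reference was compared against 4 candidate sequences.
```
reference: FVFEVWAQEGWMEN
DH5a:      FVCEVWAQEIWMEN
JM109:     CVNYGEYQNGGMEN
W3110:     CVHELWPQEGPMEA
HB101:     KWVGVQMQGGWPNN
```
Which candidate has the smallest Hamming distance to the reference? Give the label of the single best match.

Hamming distances to reference — DH5a: 2; JM109: 8; W3110: 6; HB101: 9.
Smallest is DH5a with 2 mismatches.

DH5a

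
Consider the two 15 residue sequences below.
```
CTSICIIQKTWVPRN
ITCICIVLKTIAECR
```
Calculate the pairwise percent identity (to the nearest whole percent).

40%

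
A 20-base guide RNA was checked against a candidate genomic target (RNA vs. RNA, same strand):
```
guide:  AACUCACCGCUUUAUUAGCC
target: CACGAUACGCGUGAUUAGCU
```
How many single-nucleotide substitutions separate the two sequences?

8

The sequences differ at positions 1, 4, 5, 6, 7, 11, 13, 20 (1-based) — 8 in total.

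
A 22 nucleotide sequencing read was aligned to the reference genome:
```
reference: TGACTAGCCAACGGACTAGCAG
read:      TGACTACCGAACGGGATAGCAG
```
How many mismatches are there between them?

4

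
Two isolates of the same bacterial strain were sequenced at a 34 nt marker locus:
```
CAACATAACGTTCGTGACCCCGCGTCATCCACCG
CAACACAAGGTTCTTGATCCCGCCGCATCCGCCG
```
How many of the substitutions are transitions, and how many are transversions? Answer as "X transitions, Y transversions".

3 transitions, 4 transversions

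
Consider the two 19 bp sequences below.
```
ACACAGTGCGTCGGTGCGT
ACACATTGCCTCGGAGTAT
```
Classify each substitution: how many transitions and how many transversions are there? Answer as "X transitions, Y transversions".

2 transitions, 3 transversions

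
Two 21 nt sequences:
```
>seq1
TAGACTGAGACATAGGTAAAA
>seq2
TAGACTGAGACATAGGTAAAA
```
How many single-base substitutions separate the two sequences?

0

The two sequences are identical at every position.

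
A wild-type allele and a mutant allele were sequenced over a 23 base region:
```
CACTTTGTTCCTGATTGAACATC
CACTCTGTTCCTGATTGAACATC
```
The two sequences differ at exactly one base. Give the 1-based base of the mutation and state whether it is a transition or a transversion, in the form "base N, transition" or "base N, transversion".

Base 5 changes T→C. T is a pyrimidine and C is a pyrimidine, so this is a transition.

base 5, transition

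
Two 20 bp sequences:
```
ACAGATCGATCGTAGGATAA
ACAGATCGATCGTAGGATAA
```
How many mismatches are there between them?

0

The two sequences are identical at every position.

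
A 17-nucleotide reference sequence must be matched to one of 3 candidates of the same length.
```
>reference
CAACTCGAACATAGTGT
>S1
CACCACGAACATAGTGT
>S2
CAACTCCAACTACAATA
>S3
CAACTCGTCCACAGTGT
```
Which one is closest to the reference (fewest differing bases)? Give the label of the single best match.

S1

Hamming distances to reference — S1: 2; S2: 8; S3: 3.
Smallest is S1 with 2 mismatches.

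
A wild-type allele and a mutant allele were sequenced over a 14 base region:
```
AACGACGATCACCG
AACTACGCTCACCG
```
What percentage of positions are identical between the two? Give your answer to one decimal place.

85.7%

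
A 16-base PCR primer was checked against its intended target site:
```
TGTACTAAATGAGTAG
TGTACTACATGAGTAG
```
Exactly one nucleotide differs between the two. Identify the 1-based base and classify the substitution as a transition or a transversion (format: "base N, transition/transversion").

base 8, transversion

The sequences differ only at base 8: A→C (purine→pyrimidine), a transversion.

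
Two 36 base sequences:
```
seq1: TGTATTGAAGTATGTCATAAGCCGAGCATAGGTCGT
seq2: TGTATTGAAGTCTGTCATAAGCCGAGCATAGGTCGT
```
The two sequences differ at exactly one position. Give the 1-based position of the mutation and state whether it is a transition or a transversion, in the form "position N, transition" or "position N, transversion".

position 12, transversion

Position 12 changes A→C. A is a purine and C is a pyrimidine, so this is a transversion.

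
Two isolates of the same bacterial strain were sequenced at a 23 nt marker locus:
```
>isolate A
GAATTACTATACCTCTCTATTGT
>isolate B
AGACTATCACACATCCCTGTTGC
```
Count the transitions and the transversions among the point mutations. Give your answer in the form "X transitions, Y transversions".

9 transitions, 1 transversion

Mismatches (1-based):
position 1: G→A (purine→purine, transition)
position 2: A→G (purine→purine, transition)
position 4: T→C (pyrimidine→pyrimidine, transition)
position 7: C→T (pyrimidine→pyrimidine, transition)
position 8: T→C (pyrimidine→pyrimidine, transition)
position 10: T→C (pyrimidine→pyrimidine, transition)
position 13: C→A (pyrimidine→purine, transversion)
position 16: T→C (pyrimidine→pyrimidine, transition)
position 19: A→G (purine→purine, transition)
position 23: T→C (pyrimidine→pyrimidine, transition)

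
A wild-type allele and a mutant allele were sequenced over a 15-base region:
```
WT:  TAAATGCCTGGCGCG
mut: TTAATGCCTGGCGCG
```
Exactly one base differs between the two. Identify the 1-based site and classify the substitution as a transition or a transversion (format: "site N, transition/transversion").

The sequences differ only at site 2: A→T (purine→pyrimidine), a transversion.

site 2, transversion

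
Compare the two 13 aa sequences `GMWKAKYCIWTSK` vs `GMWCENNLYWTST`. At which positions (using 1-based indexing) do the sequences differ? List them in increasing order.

4, 5, 6, 7, 8, 9, 13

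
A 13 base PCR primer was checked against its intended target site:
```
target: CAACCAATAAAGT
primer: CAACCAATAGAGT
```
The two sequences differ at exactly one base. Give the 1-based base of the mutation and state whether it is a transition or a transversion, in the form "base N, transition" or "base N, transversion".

base 10, transition

Base 10 changes A→G. A is a purine and G is a purine, so this is a transition.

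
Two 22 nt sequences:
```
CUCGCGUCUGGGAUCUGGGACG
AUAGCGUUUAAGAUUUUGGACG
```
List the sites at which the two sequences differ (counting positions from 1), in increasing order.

1, 3, 8, 10, 11, 15, 17

Scanning 1-based: 1: C/A; 3: C/A; 8: C/U; 10: G/A; 11: G/A; 15: C/U; 17: G/U.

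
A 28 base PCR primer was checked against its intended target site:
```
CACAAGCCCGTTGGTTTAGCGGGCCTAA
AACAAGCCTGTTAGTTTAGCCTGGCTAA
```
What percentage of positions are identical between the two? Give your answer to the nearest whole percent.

Mismatches at positions 1, 9, 13, 21, 22, 24 (1-based): 6 of 28.
Identical positions: 22/28 = 78.57% → 79%.

79%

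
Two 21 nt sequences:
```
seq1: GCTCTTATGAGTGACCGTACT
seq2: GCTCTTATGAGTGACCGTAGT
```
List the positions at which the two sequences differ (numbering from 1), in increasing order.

20

Differences at position 20 (C→G).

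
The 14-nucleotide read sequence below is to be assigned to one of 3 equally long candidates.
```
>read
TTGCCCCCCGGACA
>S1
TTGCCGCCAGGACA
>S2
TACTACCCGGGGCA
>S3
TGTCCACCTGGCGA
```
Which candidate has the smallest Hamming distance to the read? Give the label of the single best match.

S1

S1 differs at 2 positions; S2 differs at 6 positions; S3 differs at 6 positions. The closest is S1.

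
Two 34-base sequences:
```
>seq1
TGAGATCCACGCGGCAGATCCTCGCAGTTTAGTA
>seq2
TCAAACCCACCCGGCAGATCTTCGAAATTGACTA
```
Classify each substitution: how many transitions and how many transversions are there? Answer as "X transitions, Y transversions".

4 transitions, 5 transversions

Transitions (purine↔purine or pyrimidine↔pyrimidine): 4 G→A, 6 T→C, 21 C→T, 27 G→A.
Transversions (purine↔pyrimidine): 2 G→C, 11 G→C, 25 C→A, 30 T→G, 32 G→C.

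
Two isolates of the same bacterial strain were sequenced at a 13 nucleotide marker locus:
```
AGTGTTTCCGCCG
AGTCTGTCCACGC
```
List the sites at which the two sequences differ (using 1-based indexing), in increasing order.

4, 6, 10, 12, 13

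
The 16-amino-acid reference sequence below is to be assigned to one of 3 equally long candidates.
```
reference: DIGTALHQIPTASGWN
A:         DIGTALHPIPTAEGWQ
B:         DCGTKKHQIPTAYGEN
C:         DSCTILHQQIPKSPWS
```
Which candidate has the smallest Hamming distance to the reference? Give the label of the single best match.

A

Hamming distances to reference — A: 3; B: 5; C: 9.
Smallest is A with 3 mismatches.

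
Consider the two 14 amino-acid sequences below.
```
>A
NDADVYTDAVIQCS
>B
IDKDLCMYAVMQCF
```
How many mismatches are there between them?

The sequences differ at residues 1, 3, 5, 6, 7, 8, 11, 14 (1-based) — 8 in total.

8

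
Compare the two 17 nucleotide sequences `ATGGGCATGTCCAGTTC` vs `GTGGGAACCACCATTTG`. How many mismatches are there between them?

7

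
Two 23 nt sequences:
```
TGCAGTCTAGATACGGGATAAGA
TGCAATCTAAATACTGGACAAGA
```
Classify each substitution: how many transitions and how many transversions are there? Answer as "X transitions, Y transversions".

3 transitions, 1 transversion

Transitions (purine↔purine or pyrimidine↔pyrimidine): 5 G→A, 10 G→A, 19 T→C.
Transversions (purine↔pyrimidine): 15 G→T.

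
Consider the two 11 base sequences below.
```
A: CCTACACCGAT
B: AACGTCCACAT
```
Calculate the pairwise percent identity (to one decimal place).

8 positions differ (1, 2, 3, 4, 5, 6, 8, 9), so 3 of 11 match: 3/11 = 27.27%.

27.3%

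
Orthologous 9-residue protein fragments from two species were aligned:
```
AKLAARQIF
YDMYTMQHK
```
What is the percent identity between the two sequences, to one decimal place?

11.1%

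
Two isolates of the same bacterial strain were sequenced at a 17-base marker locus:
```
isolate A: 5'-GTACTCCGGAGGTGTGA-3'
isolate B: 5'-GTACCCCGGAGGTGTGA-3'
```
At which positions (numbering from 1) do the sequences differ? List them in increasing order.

5

Scanning 1-based: 5: T/C.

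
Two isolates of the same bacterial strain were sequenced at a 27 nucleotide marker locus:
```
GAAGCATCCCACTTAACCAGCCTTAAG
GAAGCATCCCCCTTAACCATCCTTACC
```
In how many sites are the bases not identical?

4

Comparing position by position, 4 sites differ: 11 (A/C), 20 (G/T), 26 (A/C), 27 (G/C).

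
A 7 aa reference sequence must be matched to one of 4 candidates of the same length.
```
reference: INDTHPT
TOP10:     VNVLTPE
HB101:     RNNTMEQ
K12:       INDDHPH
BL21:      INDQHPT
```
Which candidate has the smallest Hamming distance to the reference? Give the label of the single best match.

BL21

Hamming distances to reference — TOP10: 5; HB101: 5; K12: 2; BL21: 1.
Smallest is BL21 with 1 mismatch.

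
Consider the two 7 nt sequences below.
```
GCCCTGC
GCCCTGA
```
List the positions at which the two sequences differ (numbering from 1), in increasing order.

Differences at position 7 (C→A).

7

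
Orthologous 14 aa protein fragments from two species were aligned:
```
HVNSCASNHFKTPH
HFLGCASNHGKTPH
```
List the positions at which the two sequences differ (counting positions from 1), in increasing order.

Scanning 1-based: 2: V/F; 3: N/L; 4: S/G; 10: F/G.

2, 3, 4, 10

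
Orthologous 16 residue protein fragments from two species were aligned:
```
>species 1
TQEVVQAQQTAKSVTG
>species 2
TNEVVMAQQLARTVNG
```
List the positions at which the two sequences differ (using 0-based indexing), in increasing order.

1, 5, 9, 11, 12, 14

Scanning 0-based: 1: Q/N; 5: Q/M; 9: T/L; 11: K/R; 12: S/T; 14: T/N.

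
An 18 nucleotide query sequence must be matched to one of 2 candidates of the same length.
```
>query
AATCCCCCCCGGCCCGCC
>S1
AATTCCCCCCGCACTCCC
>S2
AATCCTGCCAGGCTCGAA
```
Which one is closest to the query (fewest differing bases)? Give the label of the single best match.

S1

Hamming distances to query — S1: 5; S2: 6.
Smallest is S1 with 5 mismatches.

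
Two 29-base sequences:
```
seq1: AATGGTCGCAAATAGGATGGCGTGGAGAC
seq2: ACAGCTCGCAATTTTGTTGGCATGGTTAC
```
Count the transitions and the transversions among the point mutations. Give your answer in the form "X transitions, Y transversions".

Transitions (purine↔purine or pyrimidine↔pyrimidine): 22 G→A.
Transversions (purine↔pyrimidine): 2 A→C, 3 T→A, 5 G→C, 12 A→T, 14 A→T, 15 G→T, 17 A→T, 26 A→T, 27 G→T.

1 transition, 9 transversions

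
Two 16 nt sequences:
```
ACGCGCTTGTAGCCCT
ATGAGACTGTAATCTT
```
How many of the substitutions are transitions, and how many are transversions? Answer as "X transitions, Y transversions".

5 transitions, 2 transversions

Mismatches (1-based):
site 2: C→T (pyrimidine→pyrimidine, transition)
site 4: C→A (pyrimidine→purine, transversion)
site 6: C→A (pyrimidine→purine, transversion)
site 7: T→C (pyrimidine→pyrimidine, transition)
site 12: G→A (purine→purine, transition)
site 13: C→T (pyrimidine→pyrimidine, transition)
site 15: C→T (pyrimidine→pyrimidine, transition)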